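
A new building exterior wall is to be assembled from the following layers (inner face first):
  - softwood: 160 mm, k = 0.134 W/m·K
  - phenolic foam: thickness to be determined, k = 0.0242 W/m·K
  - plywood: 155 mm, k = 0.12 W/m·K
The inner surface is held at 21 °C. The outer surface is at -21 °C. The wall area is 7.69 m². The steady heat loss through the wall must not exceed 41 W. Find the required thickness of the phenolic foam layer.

L ≈ 130 mm

Series thermal resistances:
R_softwood = L/(kA) = 0.16/(0.134×7.69) = 0.1553 K/W
R_plywood = L/(kA) = 0.155/(0.12×7.69) = 0.168 K/W
Sum of the known resistances R_other = 0.3232 K/W
Required total resistance R_tot = ΔT/Q_allow = 42/41 = 1.024 K/W
R_phenolic foam = R_tot − R_other = 0.7012 K/W
L = R·k·A = 0.7012×0.0242×7.69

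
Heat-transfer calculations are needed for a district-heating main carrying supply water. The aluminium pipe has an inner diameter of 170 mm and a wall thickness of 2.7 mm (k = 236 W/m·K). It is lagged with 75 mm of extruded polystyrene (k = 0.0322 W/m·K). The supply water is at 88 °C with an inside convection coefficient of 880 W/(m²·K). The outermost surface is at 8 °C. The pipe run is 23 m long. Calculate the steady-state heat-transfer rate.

Q ≈ 602 W

For a radial system each layer contributes R = ln(r_out/r_in)/(2πkL); films add R = 1/(hA).
R_inner film = 1/(h_i·2πr₁L) = 1/(880×2π×0.085×23) = 9.251×10^-5 K/W
R_aluminium pipe wall = ln(87.7/85)/(2π×236×23) = 9.169×10^-7 K/W
R_extruded polystyrene = ln(162.7/87.7)/(2π×0.0322×23) = 0.1328 K/W
R_total = 0.1329 K/W
Q = ΔT/R_total = 80/0.1329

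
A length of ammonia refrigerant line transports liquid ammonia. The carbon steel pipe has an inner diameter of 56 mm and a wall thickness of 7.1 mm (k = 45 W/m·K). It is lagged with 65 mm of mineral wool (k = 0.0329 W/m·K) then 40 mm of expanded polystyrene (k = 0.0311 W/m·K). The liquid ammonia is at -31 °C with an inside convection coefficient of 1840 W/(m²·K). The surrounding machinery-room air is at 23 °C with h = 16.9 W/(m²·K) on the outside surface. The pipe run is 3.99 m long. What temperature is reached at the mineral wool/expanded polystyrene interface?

T ≈ 8.93 °C

Treating each annulus and film as a series resistance:
R_inner film = 1/(h_i·2πr₁L) = 1/(1840×2π×0.028×3.99) = 7.742×10^-4 K/W
R_carbon steel pipe wall = ln(35.1/28)/(2π×45×3.99) = 2.003×10^-4 K/W
R_mineral wool = ln(100.1/35.1)/(2π×0.0329×3.99) = 1.271 K/W
R_expanded polystyrene = ln(140.1/100.1)/(2π×0.0311×3.99) = 0.4312 K/W
R_outer film = 1/(h_o·2πr_oL) = 1/(16.9×2π×0.1401×3.99) = 0.01685 K/W
R_total = 1.72 K/W
Q = ΔT/R_total = 54/1.72
Q = 31.4 W
T_interface = T_inner + Q·ΣR(inner→interface) = -31 + 31.4×1.272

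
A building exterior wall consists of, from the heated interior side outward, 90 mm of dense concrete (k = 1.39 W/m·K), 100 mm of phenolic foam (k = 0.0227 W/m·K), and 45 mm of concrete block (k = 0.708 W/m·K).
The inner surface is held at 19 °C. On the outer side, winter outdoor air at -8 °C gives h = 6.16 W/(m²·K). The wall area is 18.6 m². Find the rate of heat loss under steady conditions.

Q ≈ 107 W

Model the wall as resistances in series:
R_dense concrete = L/(kA) = 0.09/(1.39×18.6) = 0.003481 K/W
R_phenolic foam = L/(kA) = 0.1/(0.0227×18.6) = 0.2368 K/W
R_concrete block = L/(kA) = 0.045/(0.708×18.6) = 0.003417 K/W
R_outer film = 1/(h_o·A) = 1/(6.16×18.6) = 0.008728 K/W
R_total = 0.2525 K/W
Q = ΔT / R_total = 27 / 0.2525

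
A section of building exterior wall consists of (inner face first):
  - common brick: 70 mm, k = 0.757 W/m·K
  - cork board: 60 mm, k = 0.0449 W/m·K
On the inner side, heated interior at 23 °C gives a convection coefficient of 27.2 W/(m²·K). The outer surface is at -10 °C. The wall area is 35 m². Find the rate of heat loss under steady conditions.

Q ≈ 788 W

Treating each layer as a thermal resistance in series:
R_inner film = 1/(h_i·A) = 1/(27.2×35) = 0.00105 K/W
R_common brick = L/(kA) = 0.07/(0.757×35) = 0.002642 K/W
R_cork board = L/(kA) = 0.06/(0.0449×35) = 0.03818 K/W
R_total = 0.04187 K/W
Q = ΔT / R_total = 33 / 0.04187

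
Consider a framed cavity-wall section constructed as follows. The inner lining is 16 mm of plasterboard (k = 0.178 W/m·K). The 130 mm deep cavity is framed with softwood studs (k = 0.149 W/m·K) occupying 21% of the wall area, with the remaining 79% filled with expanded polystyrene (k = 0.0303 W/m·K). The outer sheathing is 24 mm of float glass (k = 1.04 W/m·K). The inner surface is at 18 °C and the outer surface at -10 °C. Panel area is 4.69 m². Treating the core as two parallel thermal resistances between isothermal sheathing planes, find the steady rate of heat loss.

Sheathing layers in series; stud and cavity paths in parallel between them.
R_inner = 0.016/(0.178×4.69) = 0.01917 K/W
R_stud  = 0.13/(0.149×0.21×4.69) = 0.8859 K/W
R_cav   = 0.13/(0.0303×0.79×4.69) = 1.158 K/W
1/R_core = 1/R_stud + 1/R_cav → R_core = 0.5019 K/W
R_outer = 0.024/(1.04×4.69) = 0.00492 K/W
R_total = 0.526 K/W
Q = ΔT/R_total = 28/0.526

Q ≈ 53.2 W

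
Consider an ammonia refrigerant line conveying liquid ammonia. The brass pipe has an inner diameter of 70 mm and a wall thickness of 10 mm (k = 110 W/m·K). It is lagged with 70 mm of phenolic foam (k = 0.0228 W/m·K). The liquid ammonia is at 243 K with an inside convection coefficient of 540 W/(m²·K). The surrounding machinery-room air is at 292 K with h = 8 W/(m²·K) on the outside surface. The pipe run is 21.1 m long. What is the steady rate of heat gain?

Per-layer cylindrical resistances, series-summed:
R_inner film = 1/(h_i·2πr₁L) = 1/(540×2π×0.035×21.1) = 3.991×10^-4 K/W
R_brass pipe wall = ln(45/35)/(2π×110×21.1) = 1.723×10^-5 K/W
R_phenolic foam = ln(115/45)/(2π×0.0228×21.1) = 0.3104 K/W
R_outer film = 1/(h_o·2πr_oL) = 1/(8×2π×0.115×21.1) = 0.008199 K/W
R_total = 0.319 K/W
Q = ΔT/R_total = 49/0.319

Q ≈ 154 W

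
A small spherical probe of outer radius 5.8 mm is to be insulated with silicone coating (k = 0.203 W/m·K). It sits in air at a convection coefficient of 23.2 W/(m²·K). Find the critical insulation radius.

For a sphere r_cr = 2k/h = 2×0.203/23.2
r_cr = 17.5 mm; since the bare radius (5.8 mm) is below r_cr, adding a thin layer of insulation will *increase* heat loss.

r_cr ≈ 17.5 mm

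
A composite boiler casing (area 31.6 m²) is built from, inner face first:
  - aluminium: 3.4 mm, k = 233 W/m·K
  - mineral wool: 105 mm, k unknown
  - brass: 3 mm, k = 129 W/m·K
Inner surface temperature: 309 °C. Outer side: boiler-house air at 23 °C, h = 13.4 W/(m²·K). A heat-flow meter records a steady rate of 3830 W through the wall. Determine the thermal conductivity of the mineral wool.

Treating each layer as a thermal resistance in series:
R_aluminium = L/(kA) = 0.0034/(233×31.6) = 4.618×10^-7 K/W
R_brass = L/(kA) = 0.003/(129×31.6) = 7.359×10^-7 K/W
R_outer film = 1/(h_o·A) = 1/(13.4×31.6) = 0.002362 K/W
Sum of known resistances R_other = 0.002363 K/W
Total R = ΔT/Q = 286/3830 = 0.07467 K/W
R_mineral wool = R_total − R_other = 0.07231 K/W
k = L/(R·A) = 0.105/(0.07231×31.6)

k ≈ 0.046 W/(m·K)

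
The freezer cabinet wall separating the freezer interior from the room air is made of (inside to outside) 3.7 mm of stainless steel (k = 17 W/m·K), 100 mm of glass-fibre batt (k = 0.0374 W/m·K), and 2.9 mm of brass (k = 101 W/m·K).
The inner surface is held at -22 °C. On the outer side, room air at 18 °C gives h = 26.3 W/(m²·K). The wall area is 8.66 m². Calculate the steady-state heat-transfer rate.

Q ≈ 128 W

Using the resistance-network approach (series):
R_stainless steel = L/(kA) = 0.0037/(17×8.66) = 2.513×10^-5 K/W
R_glass-fibre batt = L/(kA) = 0.1/(0.0374×8.66) = 0.3088 K/W
R_brass = L/(kA) = 0.0029/(101×8.66) = 3.316×10^-6 K/W
R_outer film = 1/(h_o·A) = 1/(26.3×8.66) = 0.004391 K/W
R_total = 0.3132 K/W
Q = ΔT / R_total = 40 / 0.3132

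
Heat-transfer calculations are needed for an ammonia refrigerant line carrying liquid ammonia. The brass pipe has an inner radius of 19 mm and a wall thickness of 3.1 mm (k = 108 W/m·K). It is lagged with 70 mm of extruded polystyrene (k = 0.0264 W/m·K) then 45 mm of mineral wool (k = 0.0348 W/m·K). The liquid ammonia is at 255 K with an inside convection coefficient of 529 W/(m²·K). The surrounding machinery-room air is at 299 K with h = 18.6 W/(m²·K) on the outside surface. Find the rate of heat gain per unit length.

q′ ≈ 4.19 W/m

For a radial system each layer contributes R = ln(r_out/r_in)/(2πkL); films add R = 1/(hA).
R_inner film = 1/(h_i·2πr₁L) = 1/(529×2π×0.019×1) = 0.01583 K/W
R_brass pipe wall = ln(22.1/19)/(2π×108×1) = 2.227×10^-4 K/W
R_extruded polystyrene = ln(92.1/22.1)/(2π×0.0264×1) = 8.605 K/W
R_mineral wool = ln(137.1/92.1)/(2π×0.0348×1) = 1.819 K/W
R_outer film = 1/(h_o·2πr_oL) = 1/(18.6×2π×0.1371×1) = 0.06241 K/W
R_total = 10.5 K/W
Q = ΔT/R_total = 44/10.5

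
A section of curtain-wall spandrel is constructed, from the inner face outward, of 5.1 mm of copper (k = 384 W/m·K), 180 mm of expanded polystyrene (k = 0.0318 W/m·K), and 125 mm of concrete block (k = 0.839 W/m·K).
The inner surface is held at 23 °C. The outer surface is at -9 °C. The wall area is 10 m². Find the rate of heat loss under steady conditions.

Model the wall as resistances in series:
R_copper = L/(kA) = 0.0051/(384×10) = 1.328×10^-6 K/W
R_expanded polystyrene = L/(kA) = 0.18/(0.0318×10) = 0.566 K/W
R_concrete block = L/(kA) = 0.125/(0.839×10) = 0.0149 K/W
R_total = 0.5809 K/W
Q = ΔT / R_total = 32 / 0.5809

Q ≈ 55.1 W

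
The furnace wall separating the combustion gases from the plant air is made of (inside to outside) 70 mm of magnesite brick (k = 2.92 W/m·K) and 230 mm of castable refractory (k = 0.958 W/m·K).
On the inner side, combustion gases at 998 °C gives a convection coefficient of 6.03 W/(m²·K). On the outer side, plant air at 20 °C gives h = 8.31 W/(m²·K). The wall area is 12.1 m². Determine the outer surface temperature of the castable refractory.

Series thermal resistances:
R_inner film = 1/(h_i·A) = 1/(6.03×12.1) = 0.01371 K/W
R_magnesite brick = L/(kA) = 0.07/(2.92×12.1) = 0.001981 K/W
R_castable refractory = L/(kA) = 0.23/(0.958×12.1) = 0.01984 K/W
R_outer film = 1/(h_o·A) = 1/(8.31×12.1) = 0.009945 K/W
R_total = 0.04547 K/W;  Q = ΔT/R_total = 978/0.04547 = 21510 W
T_interface = T_inner − Q·ΣR(inner→interface) = 998 − 21500×0.03553

T ≈ 234 °C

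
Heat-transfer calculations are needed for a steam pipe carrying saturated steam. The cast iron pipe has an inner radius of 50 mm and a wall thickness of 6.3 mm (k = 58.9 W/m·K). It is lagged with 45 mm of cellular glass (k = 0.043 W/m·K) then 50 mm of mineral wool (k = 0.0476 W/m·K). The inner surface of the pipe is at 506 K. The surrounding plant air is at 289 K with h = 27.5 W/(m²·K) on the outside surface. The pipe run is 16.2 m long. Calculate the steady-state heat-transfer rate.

Q ≈ 989 W

Radial resistances (cylindrical: R_cond = ln(r_o/r_i)/(2πkL), R_conv = 1/(h·2πrL)):
R_cast iron pipe wall = ln(56.3/50)/(2π×58.9×16.2) = 1.979×10^-5 K/W
R_cellular glass = ln(101.3/56.3)/(2π×0.043×16.2) = 0.1342 K/W
R_mineral wool = ln(151.3/101.3)/(2π×0.0476×16.2) = 0.0828 K/W
R_outer film = 1/(h_o·2πr_oL) = 1/(27.5×2π×0.1513×16.2) = 0.002361 K/W
R_total = 0.2194 K/W
Q = ΔT/R_total = 217/0.2194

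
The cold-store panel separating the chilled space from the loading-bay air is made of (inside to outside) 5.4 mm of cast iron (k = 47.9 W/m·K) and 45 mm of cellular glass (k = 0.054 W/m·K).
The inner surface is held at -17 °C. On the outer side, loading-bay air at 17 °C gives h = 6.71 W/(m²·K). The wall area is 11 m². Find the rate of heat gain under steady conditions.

Thermal resistances in series:
R_cast iron = L/(kA) = 0.0054/(47.9×11) = 1.025×10^-5 K/W
R_cellular glass = L/(kA) = 0.045/(0.054×11) = 0.07576 K/W
R_outer film = 1/(h_o·A) = 1/(6.71×11) = 0.01355 K/W
R_total = 0.08932 K/W
Q = ΔT / R_total = 34 / 0.08932

Q ≈ 381 W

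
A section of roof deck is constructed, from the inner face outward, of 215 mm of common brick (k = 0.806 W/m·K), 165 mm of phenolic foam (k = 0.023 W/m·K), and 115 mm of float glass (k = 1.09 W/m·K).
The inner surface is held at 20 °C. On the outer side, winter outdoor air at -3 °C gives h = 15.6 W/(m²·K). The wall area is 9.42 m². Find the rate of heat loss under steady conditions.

Q ≈ 28.5 W

Thermal resistances in series:
R_common brick = L/(kA) = 0.215/(0.806×9.42) = 0.02832 K/W
R_phenolic foam = L/(kA) = 0.165/(0.023×9.42) = 0.7616 K/W
R_float glass = L/(kA) = 0.115/(1.09×9.42) = 0.0112 K/W
R_outer film = 1/(h_o·A) = 1/(15.6×9.42) = 0.006805 K/W
R_total = 0.8079 K/W
Q = ΔT / R_total = 23 / 0.8079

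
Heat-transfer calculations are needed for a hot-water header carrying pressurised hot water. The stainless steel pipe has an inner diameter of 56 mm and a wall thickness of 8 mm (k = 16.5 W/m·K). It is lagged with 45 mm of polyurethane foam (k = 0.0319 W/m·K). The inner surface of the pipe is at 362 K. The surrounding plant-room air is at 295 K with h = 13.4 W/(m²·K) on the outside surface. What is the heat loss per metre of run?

q′ ≈ 16 W/m

Cylindrical conduction, so R = ln(r₂/r₁)/(2πkL) per layer, in series:
R_stainless steel pipe wall = ln(36/28)/(2π×16.5×1) = 0.002424 K/W
R_polyurethane foam = ln(81/36)/(2π×0.0319×1) = 4.046 K/W
R_outer film = 1/(h_o·2πr_oL) = 1/(13.4×2π×0.081×1) = 0.1466 K/W
R_total = 4.195 K/W
Q = ΔT/R_total = 67/4.195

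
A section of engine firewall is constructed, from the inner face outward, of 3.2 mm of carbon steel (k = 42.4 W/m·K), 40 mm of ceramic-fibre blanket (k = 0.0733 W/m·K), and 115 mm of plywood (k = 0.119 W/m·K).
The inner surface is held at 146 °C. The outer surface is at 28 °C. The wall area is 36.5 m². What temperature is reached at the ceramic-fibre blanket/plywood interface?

T ≈ 103 °C

Series thermal resistances:
R_carbon steel = L/(kA) = 0.0032/(42.4×36.5) = 2.068×10^-6 K/W
R_ceramic-fibre blanket = L/(kA) = 0.04/(0.0733×36.5) = 0.01495 K/W
R_plywood = L/(kA) = 0.115/(0.119×36.5) = 0.02648 K/W
R_total = 0.04143 K/W;  Q = ΔT/R_total = 118/0.04143 = 2848 W
T_interface = T_inner − Q·ΣR(inner→interface) = 146 − 2850×0.01495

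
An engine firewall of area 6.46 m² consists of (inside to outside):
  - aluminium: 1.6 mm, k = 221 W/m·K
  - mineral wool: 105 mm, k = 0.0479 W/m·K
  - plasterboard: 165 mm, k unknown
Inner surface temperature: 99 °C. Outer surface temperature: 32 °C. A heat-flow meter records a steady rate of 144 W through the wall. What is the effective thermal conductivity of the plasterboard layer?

Model the wall as resistances in series:
R_aluminium = L/(kA) = 0.0016/(221×6.46) = 1.121×10^-6 K/W
R_mineral wool = L/(kA) = 0.105/(0.0479×6.46) = 0.3393 K/W
Sum of known resistances R_other = 0.3393 K/W
Total R = ΔT/Q = 67/144 = 0.4653 K/W
R_plasterboard = R_total − R_other = 0.1259 K/W
k = L/(R·A) = 0.165/(0.1259×6.46)

k ≈ 0.203 W/(m·K)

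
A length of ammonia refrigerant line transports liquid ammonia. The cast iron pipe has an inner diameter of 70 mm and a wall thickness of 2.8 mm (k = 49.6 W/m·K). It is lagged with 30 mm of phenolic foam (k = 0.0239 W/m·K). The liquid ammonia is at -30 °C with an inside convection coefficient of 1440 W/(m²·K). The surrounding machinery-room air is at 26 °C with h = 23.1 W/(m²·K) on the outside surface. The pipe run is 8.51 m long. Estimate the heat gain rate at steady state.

Q ≈ 119 W

For a radial system each layer contributes R = ln(r_out/r_in)/(2πkL); films add R = 1/(hA).
R_inner film = 1/(h_i·2πr₁L) = 1/(1440×2π×0.035×8.51) = 3.711×10^-4 K/W
R_cast iron pipe wall = ln(37.8/35)/(2π×49.6×8.51) = 2.902×10^-5 K/W
R_phenolic foam = ln(67.8/37.8)/(2π×0.0239×8.51) = 0.4572 K/W
R_outer film = 1/(h_o·2πr_oL) = 1/(23.1×2π×0.0678×8.51) = 0.01194 K/W
R_total = 0.4695 K/W
Q = ΔT/R_total = 56/0.4695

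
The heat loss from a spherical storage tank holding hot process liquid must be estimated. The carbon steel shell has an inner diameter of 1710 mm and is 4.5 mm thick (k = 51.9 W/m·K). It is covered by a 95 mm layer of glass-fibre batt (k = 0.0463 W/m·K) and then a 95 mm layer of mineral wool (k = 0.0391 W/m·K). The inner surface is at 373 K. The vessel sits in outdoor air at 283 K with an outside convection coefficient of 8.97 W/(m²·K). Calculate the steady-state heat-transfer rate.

For a spherical shell R = (1/r₁ − 1/r₂)/(4πk); film R = 1/(h·4πr²). In series:
R_carbon steel shell = (1/0.855 − 1/0.8595)/(4π×51.9) = 9.389×10^-6 K/W
R_glass-fibre batt = (1/0.8595 − 1/0.9545)/(4π×0.0463) = 0.199 K/W
R_mineral wool = (1/0.9545 − 1/1.0495)/(4π×0.0391) = 0.193 K/W
R_outer film = 1/(h·4πr_o²) = 1/(8.97×4π×1.0495²) = 0.008054 K/W
R_total = 0.4001 K/W
Q = ΔT/R_total = 90/0.4001

Q ≈ 225 W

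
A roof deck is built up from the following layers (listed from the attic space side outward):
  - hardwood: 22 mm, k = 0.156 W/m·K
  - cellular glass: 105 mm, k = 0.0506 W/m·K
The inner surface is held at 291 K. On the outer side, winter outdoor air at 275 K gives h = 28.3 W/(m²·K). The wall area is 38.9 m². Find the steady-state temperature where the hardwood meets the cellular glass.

T ≈ 290 K

Model the wall as resistances in series:
R_hardwood = L/(kA) = 0.022/(0.156×38.9) = 0.003625 K/W
R_cellular glass = L/(kA) = 0.105/(0.0506×38.9) = 0.05334 K/W
R_outer film = 1/(h_o·A) = 1/(28.3×38.9) = 9.084×10^-4 K/W
R_total = 0.05788 K/W;  Q = ΔT/R_total = 16/0.05788 = 276.4 W
T_interface = T_inner − Q·ΣR(inner→interface) = 291 − 276×0.003625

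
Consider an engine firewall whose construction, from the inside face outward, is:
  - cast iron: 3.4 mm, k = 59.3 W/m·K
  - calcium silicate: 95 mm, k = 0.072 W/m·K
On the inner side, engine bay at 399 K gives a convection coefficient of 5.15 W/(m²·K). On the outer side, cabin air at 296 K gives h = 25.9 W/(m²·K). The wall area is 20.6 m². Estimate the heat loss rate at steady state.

Q ≈ 1370 W

Series thermal resistances:
R_inner film = 1/(h_i·A) = 1/(5.15×20.6) = 0.009426 K/W
R_cast iron = L/(kA) = 0.0034/(59.3×20.6) = 2.783×10^-6 K/W
R_calcium silicate = L/(kA) = 0.095/(0.072×20.6) = 0.06405 K/W
R_outer film = 1/(h_o·A) = 1/(25.9×20.6) = 0.001874 K/W
R_total = 0.07535 K/W
Q = ΔT / R_total = 103 / 0.07535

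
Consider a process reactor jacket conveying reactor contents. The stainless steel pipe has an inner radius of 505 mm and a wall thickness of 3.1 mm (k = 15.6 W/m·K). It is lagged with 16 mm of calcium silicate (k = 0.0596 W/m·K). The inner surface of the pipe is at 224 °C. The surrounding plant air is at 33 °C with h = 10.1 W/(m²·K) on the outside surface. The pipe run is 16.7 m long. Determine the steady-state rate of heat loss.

Q ≈ 28200 W

For a radial system each layer contributes R = ln(r_out/r_in)/(2πkL); films add R = 1/(hA).
R_stainless steel pipe wall = ln(508.1/505)/(2π×15.6×16.7) = 3.739×10^-6 K/W
R_calcium silicate = ln(524.1/508.1)/(2π×0.0596×16.7) = 0.004958 K/W
R_outer film = 1/(h_o·2πr_oL) = 1/(10.1×2π×0.5241×16.7) = 0.0018 K/W
R_total = 0.006762 K/W
Q = ΔT/R_total = 191/0.006762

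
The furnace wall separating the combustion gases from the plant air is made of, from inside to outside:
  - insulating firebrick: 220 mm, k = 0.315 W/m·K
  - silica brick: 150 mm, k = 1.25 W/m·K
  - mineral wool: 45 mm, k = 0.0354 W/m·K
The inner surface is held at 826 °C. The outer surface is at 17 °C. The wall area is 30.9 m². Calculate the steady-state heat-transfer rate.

Thermal resistances in series:
R_insulating firebrick = L/(kA) = 0.22/(0.315×30.9) = 0.0226 K/W
R_silica brick = L/(kA) = 0.15/(1.25×30.9) = 0.003883 K/W
R_mineral wool = L/(kA) = 0.045/(0.0354×30.9) = 0.04114 K/W
R_total = 0.06762 K/W
Q = ΔT / R_total = 809 / 0.06762

Q ≈ 12000 W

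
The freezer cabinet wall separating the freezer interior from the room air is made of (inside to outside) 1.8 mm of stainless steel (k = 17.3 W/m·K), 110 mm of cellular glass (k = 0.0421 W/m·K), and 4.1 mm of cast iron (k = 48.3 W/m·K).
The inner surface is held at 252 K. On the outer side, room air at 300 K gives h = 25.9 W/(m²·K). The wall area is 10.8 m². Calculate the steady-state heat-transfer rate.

Series thermal resistances:
R_stainless steel = L/(kA) = 0.0018/(17.3×10.8) = 9.634×10^-6 K/W
R_cellular glass = L/(kA) = 0.11/(0.0421×10.8) = 0.2419 K/W
R_cast iron = L/(kA) = 0.0041/(48.3×10.8) = 7.86×10^-6 K/W
R_outer film = 1/(h_o·A) = 1/(25.9×10.8) = 0.003575 K/W
R_total = 0.2455 K/W
Q = ΔT / R_total = 48 / 0.2455

Q ≈ 196 W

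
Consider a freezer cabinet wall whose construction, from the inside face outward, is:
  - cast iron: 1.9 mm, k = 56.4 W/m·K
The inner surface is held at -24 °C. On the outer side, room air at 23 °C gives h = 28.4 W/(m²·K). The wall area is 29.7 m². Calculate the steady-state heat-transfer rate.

Thermal resistances in series:
R_cast iron = L/(kA) = 0.0019/(56.4×29.7) = 1.134×10^-6 K/W
R_outer film = 1/(h_o·A) = 1/(28.4×29.7) = 0.001186 K/W
R_total = 0.001187 K/W
Q = ΔT / R_total = 47 / 0.001187

Q ≈ 39600 W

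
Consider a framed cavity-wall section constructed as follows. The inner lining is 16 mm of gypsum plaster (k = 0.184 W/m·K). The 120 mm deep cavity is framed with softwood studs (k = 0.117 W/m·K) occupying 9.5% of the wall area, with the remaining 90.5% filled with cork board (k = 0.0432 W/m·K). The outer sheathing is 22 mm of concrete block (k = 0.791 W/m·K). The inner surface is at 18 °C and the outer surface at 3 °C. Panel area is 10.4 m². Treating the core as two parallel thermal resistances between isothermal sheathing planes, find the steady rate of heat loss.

Sheathing layers in series; stud and cavity paths in parallel between them.
R_inner = 0.016/(0.184×10.4) = 0.008361 K/W
R_stud  = 0.12/(0.117×0.095×10.4) = 1.038 K/W
R_cav   = 0.12/(0.0432×0.905×10.4) = 0.2951 K/W
1/R_core = 1/R_stud + 1/R_cav → R_core = 0.2298 K/W
R_outer = 0.022/(0.791×10.4) = 0.002674 K/W
R_total = 0.2408 K/W
Q = ΔT/R_total = 15/0.2408

Q ≈ 62.3 W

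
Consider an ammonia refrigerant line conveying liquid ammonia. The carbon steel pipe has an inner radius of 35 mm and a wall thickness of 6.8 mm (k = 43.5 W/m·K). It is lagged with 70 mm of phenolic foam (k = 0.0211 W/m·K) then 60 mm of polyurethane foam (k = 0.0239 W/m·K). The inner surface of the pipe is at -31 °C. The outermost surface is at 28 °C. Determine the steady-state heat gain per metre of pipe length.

q′ ≈ 5.74 W/m

Treating each annulus and film as a series resistance:
R_carbon steel pipe wall = ln(41.8/35)/(2π×43.5×1) = 6.496×10^-4 K/W
R_phenolic foam = ln(111.8/41.8)/(2π×0.0211×1) = 7.421 K/W
R_polyurethane foam = ln(171.8/111.8)/(2π×0.0239×1) = 2.861 K/W
R_total = 10.28 K/W
Q = ΔT/R_total = 59/10.28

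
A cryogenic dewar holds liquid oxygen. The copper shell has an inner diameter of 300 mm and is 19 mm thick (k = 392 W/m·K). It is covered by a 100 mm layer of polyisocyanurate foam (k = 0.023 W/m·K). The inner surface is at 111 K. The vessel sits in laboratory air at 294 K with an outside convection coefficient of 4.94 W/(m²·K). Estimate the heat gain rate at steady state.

Radial (spherical) resistances in series:
R_copper shell = (1/0.15 − 1/0.169)/(4π×392) = 1.522×10^-4 K/W
R_polyisocyanurate foam = (1/0.169 − 1/0.269)/(4π×0.023) = 7.611 K/W
R_outer film = 1/(h·4πr_o²) = 1/(4.94×4π×0.269²) = 0.2226 K/W
R_total = 7.833 K/W
Q = ΔT/R_total = 183/7.833

Q ≈ 23.4 W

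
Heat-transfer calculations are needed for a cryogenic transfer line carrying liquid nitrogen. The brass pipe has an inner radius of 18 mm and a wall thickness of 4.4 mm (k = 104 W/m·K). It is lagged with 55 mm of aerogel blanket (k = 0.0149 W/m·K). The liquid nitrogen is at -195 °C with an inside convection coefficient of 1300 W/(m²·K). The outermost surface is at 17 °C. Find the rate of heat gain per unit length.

Per-layer cylindrical resistances, series-summed:
R_inner film = 1/(h_i·2πr₁L) = 1/(1300×2π×0.018×1) = 0.006801 K/W
R_brass pipe wall = ln(22.4/18)/(2π×104×1) = 3.347×10^-4 K/W
R_aerogel blanket = ln(77.4/22.4)/(2π×0.0149×1) = 13.24 K/W
R_total = 13.25 K/W
Q = ΔT/R_total = 212/13.25

q′ ≈ 16 W/m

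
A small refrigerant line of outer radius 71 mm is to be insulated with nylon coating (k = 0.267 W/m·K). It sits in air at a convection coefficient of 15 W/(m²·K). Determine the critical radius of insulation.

r_cr ≈ 17.8 mm

For a cylinder r_cr = k/h = 0.267/15
r_cr = 17.8 mm; since the bare radius (71 mm) is above r_cr, any added insulation will reduce heat loss.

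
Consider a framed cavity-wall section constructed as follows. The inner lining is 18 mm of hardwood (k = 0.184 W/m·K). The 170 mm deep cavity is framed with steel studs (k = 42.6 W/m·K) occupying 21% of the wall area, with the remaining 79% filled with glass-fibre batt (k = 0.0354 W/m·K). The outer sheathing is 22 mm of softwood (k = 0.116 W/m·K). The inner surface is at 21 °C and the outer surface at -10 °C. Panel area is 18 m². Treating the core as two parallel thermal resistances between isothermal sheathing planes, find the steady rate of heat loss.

Q ≈ 1820 W

Sheathing layers in series; stud and cavity paths in parallel between them.
R_inner = 0.018/(0.184×18) = 0.005435 K/W
R_stud  = 0.17/(42.6×0.21×18) = 0.001056 K/W
R_cav   = 0.17/(0.0354×0.79×18) = 0.3377 K/W
1/R_core = 1/R_stud + 1/R_cav → R_core = 0.001052 K/W
R_outer = 0.022/(0.116×18) = 0.01054 K/W
R_total = 0.01702 K/W
Q = ΔT/R_total = 31/0.01702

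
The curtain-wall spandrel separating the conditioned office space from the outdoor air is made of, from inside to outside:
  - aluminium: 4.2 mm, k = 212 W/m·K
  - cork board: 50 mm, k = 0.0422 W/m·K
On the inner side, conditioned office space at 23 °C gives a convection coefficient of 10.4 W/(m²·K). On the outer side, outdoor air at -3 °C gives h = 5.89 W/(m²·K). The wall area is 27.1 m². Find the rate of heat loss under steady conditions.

Q ≈ 486 W

Treating each layer as a thermal resistance in series:
R_inner film = 1/(h_i·A) = 1/(10.4×27.1) = 0.003548 K/W
R_aluminium = L/(kA) = 0.0042/(212×27.1) = 7.31×10^-7 K/W
R_cork board = L/(kA) = 0.05/(0.0422×27.1) = 0.04372 K/W
R_outer film = 1/(h_o·A) = 1/(5.89×27.1) = 0.006265 K/W
R_total = 0.05353 K/W
Q = ΔT / R_total = 26 / 0.05353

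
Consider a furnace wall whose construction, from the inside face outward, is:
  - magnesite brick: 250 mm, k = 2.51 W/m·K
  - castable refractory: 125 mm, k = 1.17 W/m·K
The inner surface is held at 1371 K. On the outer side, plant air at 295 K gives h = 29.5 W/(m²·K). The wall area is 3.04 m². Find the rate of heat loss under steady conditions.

Q ≈ 13600 W

Thermal resistances in series:
R_magnesite brick = L/(kA) = 0.25/(2.51×3.04) = 0.03276 K/W
R_castable refractory = L/(kA) = 0.125/(1.17×3.04) = 0.03514 K/W
R_outer film = 1/(h_o·A) = 1/(29.5×3.04) = 0.01115 K/W
R_total = 0.07906 K/W
Q = ΔT / R_total = 1076 / 0.07906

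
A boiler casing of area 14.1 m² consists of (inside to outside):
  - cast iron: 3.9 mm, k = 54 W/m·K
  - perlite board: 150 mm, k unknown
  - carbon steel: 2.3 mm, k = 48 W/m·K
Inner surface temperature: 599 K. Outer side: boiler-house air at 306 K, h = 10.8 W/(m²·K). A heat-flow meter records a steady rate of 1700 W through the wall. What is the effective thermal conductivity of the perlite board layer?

Treating each layer as a thermal resistance in series:
R_cast iron = L/(kA) = 0.0039/(54×14.1) = 5.122×10^-6 K/W
R_carbon steel = L/(kA) = 0.0023/(48×14.1) = 3.398×10^-6 K/W
R_outer film = 1/(h_o·A) = 1/(10.8×14.1) = 0.006567 K/W
Sum of known resistances R_other = 0.006575 K/W
Total R = ΔT/Q = 293/1700 = 0.1724 K/W
R_perlite board = R_total − R_other = 0.1658 K/W
k = L/(R·A) = 0.15/(0.1658×14.1)

k ≈ 0.0642 W/(m·K)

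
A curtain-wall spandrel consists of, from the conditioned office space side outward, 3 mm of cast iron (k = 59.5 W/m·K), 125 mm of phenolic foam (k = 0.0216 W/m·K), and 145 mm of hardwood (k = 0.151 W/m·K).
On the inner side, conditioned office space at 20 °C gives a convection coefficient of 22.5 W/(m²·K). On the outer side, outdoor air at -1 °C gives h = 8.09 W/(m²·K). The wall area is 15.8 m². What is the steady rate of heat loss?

Q ≈ 48 W

Series thermal resistances:
R_inner film = 1/(h_i·A) = 1/(22.5×15.8) = 0.002813 K/W
R_cast iron = L/(kA) = 0.003/(59.5×15.8) = 3.191×10^-6 K/W
R_phenolic foam = L/(kA) = 0.125/(0.0216×15.8) = 0.3663 K/W
R_hardwood = L/(kA) = 0.145/(0.151×15.8) = 0.06078 K/W
R_outer film = 1/(h_o·A) = 1/(8.09×15.8) = 0.007823 K/W
R_total = 0.4377 K/W
Q = ΔT / R_total = 21 / 0.4377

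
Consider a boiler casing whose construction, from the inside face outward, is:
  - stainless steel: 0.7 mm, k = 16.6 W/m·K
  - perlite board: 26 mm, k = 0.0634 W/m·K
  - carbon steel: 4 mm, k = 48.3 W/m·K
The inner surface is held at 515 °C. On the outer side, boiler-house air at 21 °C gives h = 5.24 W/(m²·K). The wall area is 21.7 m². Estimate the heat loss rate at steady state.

Using the resistance-network approach (series):
R_stainless steel = L/(kA) = 0.0007/(16.6×21.7) = 1.943×10^-6 K/W
R_perlite board = L/(kA) = 0.026/(0.0634×21.7) = 0.0189 K/W
R_carbon steel = L/(kA) = 0.004/(48.3×21.7) = 3.816×10^-6 K/W
R_outer film = 1/(h_o·A) = 1/(5.24×21.7) = 0.008794 K/W
R_total = 0.0277 K/W
Q = ΔT / R_total = 494 / 0.0277

Q ≈ 17800 W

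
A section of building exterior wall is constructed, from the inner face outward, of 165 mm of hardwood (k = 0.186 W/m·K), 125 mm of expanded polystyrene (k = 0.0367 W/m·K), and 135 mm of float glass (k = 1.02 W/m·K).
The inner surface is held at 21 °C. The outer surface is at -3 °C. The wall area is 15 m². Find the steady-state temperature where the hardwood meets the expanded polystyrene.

T ≈ 16.2 °C

Thermal resistances in series:
R_hardwood = L/(kA) = 0.165/(0.186×15) = 0.05914 K/W
R_expanded polystyrene = L/(kA) = 0.125/(0.0367×15) = 0.2271 K/W
R_float glass = L/(kA) = 0.135/(1.02×15) = 0.008824 K/W
R_total = 0.295 K/W;  Q = ΔT/R_total = 24/0.295 = 81.35 W
T_interface = T_inner − Q·ΣR(inner→interface) = 21 − 81.3×0.05914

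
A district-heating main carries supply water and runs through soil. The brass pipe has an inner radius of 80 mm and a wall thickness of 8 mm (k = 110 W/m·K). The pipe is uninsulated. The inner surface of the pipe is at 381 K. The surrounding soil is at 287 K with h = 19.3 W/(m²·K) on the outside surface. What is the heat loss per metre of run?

Per-layer cylindrical resistances, series-summed:
R_brass pipe wall = ln(88/80)/(2π×110×1) = 1.379×10^-4 K/W
R_outer film = 1/(h_o·2πr_oL) = 1/(19.3×2π×0.088×1) = 0.09371 K/W
R_total = 0.09385 K/W
Q = ΔT/R_total = 94/0.09385

q′ ≈ 1000 W/m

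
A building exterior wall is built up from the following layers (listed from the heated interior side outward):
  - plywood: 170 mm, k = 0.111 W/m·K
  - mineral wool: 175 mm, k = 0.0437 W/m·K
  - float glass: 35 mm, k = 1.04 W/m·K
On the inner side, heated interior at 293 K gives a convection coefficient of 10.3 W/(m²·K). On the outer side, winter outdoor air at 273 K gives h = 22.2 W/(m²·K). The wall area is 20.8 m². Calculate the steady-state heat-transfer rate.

Q ≈ 72.8 W

Thermal resistances in series:
R_inner film = 1/(h_i·A) = 1/(10.3×20.8) = 0.004668 K/W
R_plywood = L/(kA) = 0.17/(0.111×20.8) = 0.07363 K/W
R_mineral wool = L/(kA) = 0.175/(0.0437×20.8) = 0.1925 K/W
R_float glass = L/(kA) = 0.035/(1.04×20.8) = 0.001618 K/W
R_outer film = 1/(h_o·A) = 1/(22.2×20.8) = 0.002166 K/W
R_total = 0.2746 K/W
Q = ΔT / R_total = 20 / 0.2746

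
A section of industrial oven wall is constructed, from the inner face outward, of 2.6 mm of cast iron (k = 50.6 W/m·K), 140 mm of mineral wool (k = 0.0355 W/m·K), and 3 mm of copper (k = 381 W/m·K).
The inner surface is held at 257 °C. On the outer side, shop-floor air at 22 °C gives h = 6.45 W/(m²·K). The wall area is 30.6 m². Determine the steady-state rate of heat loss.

Treating each layer as a thermal resistance in series:
R_cast iron = L/(kA) = 0.0026/(50.6×30.6) = 1.679×10^-6 K/W
R_mineral wool = L/(kA) = 0.14/(0.0355×30.6) = 0.1289 K/W
R_copper = L/(kA) = 0.003/(381×30.6) = 2.573×10^-7 K/W
R_outer film = 1/(h_o·A) = 1/(6.45×30.6) = 0.005067 K/W
R_total = 0.1339 K/W
Q = ΔT / R_total = 235 / 0.1339

Q ≈ 1750 W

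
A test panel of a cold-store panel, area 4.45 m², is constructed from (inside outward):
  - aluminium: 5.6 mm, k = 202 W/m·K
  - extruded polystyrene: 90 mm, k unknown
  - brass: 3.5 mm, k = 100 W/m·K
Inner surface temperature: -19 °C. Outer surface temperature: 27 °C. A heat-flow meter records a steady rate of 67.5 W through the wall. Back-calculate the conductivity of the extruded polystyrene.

Model the wall as resistances in series:
R_aluminium = L/(kA) = 0.0056/(202×4.45) = 6.23×10^-6 K/W
R_brass = L/(kA) = 0.0035/(100×4.45) = 7.865×10^-6 K/W
Sum of known resistances R_other = 1.41×10^-5 K/W
Total R = ΔT/Q = 46/67.5 = 0.6815 K/W
R_extruded polystyrene = R_total − R_other = 0.6815 K/W
k = L/(R·A) = 0.09/(0.6815×4.45)

k ≈ 0.0297 W/(m·K)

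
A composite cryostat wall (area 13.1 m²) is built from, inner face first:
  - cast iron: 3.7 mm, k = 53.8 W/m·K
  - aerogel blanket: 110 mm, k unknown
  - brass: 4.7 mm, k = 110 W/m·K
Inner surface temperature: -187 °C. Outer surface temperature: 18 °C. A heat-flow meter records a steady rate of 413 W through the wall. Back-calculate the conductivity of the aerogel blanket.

k ≈ 0.0169 W/(m·K)

Thermal resistances in series:
R_cast iron = L/(kA) = 0.0037/(53.8×13.1) = 5.25×10^-6 K/W
R_brass = L/(kA) = 0.0047/(110×13.1) = 3.262×10^-6 K/W
Sum of known resistances R_other = 8.511×10^-6 K/W
Total R = ΔT/Q = 205/413 = 0.4964 K/W
R_aerogel blanket = R_total − R_other = 0.4964 K/W
k = L/(R·A) = 0.11/(0.4964×13.1)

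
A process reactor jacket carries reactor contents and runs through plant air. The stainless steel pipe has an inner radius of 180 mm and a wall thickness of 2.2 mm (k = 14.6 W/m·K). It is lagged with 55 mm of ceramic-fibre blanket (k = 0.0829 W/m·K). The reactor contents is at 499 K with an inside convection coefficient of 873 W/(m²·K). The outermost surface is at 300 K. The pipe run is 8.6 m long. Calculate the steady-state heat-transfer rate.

Q ≈ 3370 W

Treating each annulus and film as a series resistance:
R_inner film = 1/(h_i·2πr₁L) = 1/(873×2π×0.18×8.6) = 1.178×10^-4 K/W
R_stainless steel pipe wall = ln(182.2/180)/(2π×14.6×8.6) = 1.54×10^-5 K/W
R_ceramic-fibre blanket = ln(237.2/182.2)/(2π×0.0829×8.6) = 0.05889 K/W
R_total = 0.05902 K/W
Q = ΔT/R_total = 199/0.05902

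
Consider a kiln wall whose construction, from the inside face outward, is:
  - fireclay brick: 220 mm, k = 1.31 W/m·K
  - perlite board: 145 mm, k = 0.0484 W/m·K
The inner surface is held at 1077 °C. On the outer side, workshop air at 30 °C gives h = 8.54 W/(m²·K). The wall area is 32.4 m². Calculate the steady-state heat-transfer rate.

Q ≈ 10300 W

Series thermal resistances:
R_fireclay brick = L/(kA) = 0.22/(1.31×32.4) = 0.005183 K/W
R_perlite board = L/(kA) = 0.145/(0.0484×32.4) = 0.09247 K/W
R_outer film = 1/(h_o·A) = 1/(8.54×32.4) = 0.003614 K/W
R_total = 0.1013 K/W
Q = ΔT / R_total = 1047 / 0.1013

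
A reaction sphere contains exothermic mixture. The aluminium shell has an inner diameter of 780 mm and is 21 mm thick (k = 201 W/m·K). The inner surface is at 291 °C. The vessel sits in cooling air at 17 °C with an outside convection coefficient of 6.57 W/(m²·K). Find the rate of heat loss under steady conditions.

Q ≈ 3820 W

Each spherical layer contributes R = (1/r_i − 1/r_o)/(4πk):
R_aluminium shell = (1/0.39 − 1/0.411)/(4π×201) = 5.187×10^-5 K/W
R_outer film = 1/(h·4πr_o²) = 1/(6.57×4π×0.411²) = 0.0717 K/W
R_total = 0.07176 K/W
Q = ΔT/R_total = 274/0.07176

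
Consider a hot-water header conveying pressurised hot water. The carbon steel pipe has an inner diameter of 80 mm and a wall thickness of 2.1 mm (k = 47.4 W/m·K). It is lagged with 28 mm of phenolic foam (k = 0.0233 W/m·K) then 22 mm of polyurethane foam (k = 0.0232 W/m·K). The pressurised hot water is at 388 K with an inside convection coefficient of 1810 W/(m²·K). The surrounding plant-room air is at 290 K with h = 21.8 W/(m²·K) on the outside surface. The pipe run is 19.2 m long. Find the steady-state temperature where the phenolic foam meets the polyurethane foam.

Per-layer cylindrical resistances, series-summed:
R_inner film = 1/(h_i·2πr₁L) = 1/(1810×2π×0.04×19.2) = 1.145×10^-4 K/W
R_carbon steel pipe wall = ln(42.1/40)/(2π×47.4×19.2) = 8.948×10^-6 K/W
R_phenolic foam = ln(70.1/42.1)/(2π×0.0233×19.2) = 0.1814 K/W
R_polyurethane foam = ln(92.1/70.1)/(2π×0.0232×19.2) = 0.09753 K/W
R_outer film = 1/(h_o·2πr_oL) = 1/(21.8×2π×0.0921×19.2) = 0.004129 K/W
R_total = 0.2832 K/W
Q = ΔT/R_total = 98/0.2832
Q = 346 W
T_interface = T_inner − Q·ΣR(inner→interface) = 388 − 346×0.1815

T ≈ 325 K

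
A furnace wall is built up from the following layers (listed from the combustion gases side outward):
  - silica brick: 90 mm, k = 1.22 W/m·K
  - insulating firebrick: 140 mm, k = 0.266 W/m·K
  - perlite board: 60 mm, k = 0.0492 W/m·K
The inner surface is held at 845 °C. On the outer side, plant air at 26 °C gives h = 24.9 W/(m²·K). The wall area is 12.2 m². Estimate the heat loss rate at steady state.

Q ≈ 5370 W

Thermal resistances in series:
R_silica brick = L/(kA) = 0.09/(1.22×12.2) = 0.006047 K/W
R_insulating firebrick = L/(kA) = 0.14/(0.266×12.2) = 0.04314 K/W
R_perlite board = L/(kA) = 0.06/(0.0492×12.2) = 0.09996 K/W
R_outer film = 1/(h_o·A) = 1/(24.9×12.2) = 0.003292 K/W
R_total = 0.1524 K/W
Q = ΔT / R_total = 819 / 0.1524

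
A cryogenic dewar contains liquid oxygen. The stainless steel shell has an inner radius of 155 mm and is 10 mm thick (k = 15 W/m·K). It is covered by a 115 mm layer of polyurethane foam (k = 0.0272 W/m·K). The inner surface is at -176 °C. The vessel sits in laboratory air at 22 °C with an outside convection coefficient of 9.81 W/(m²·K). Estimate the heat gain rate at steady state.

Q ≈ 26.8 W

Each spherical layer contributes R = (1/r_i − 1/r_o)/(4πk):
R_stainless steel shell = (1/0.155 − 1/0.165)/(4π×15) = 0.002074 K/W
R_polyurethane foam = (1/0.165 − 1/0.28)/(4π×0.0272) = 7.282 K/W
R_outer film = 1/(h·4πr_o²) = 1/(9.81×4π×0.28²) = 0.1035 K/W
R_total = 7.388 K/W
Q = ΔT/R_total = 198/7.388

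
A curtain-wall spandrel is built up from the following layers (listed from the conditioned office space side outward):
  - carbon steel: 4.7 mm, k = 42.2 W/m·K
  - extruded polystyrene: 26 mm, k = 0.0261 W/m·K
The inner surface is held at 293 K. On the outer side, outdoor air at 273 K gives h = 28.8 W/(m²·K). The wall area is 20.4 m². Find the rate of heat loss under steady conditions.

Treating each layer as a thermal resistance in series:
R_carbon steel = L/(kA) = 0.0047/(42.2×20.4) = 5.46×10^-6 K/W
R_extruded polystyrene = L/(kA) = 0.026/(0.0261×20.4) = 0.04883 K/W
R_outer film = 1/(h_o·A) = 1/(28.8×20.4) = 0.001702 K/W
R_total = 0.05054 K/W
Q = ΔT / R_total = 20 / 0.05054

Q ≈ 396 W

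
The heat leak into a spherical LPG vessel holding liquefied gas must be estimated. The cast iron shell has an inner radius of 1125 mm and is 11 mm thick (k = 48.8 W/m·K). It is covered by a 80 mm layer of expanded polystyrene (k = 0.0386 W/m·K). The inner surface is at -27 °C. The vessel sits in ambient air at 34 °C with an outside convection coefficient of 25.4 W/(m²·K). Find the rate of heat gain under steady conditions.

Q ≈ 502 W

Spherical conduction: R = (1/r_in − 1/r_out)/(4πk) per layer; series-sum.
R_cast iron shell = (1/1.125 − 1/1.136)/(4π×48.8) = 1.404×10^-5 K/W
R_expanded polystyrene = (1/1.136 − 1/1.216)/(4π×0.0386) = 0.1194 K/W
R_outer film = 1/(h·4πr_o²) = 1/(25.4×4π×1.216²) = 0.002119 K/W
R_total = 0.1215 K/W
Q = ΔT/R_total = 61/0.1215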